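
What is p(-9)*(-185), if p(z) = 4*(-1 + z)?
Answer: 7400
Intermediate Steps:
p(z) = -4 + 4*z
p(-9)*(-185) = (-4 + 4*(-9))*(-185) = (-4 - 36)*(-185) = -40*(-185) = 7400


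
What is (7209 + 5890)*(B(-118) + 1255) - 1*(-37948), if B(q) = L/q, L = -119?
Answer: 1945867555/118 ≈ 1.6490e+7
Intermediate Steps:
B(q) = -119/q
(7209 + 5890)*(B(-118) + 1255) - 1*(-37948) = (7209 + 5890)*(-119/(-118) + 1255) - 1*(-37948) = 13099*(-119*(-1/118) + 1255) + 37948 = 13099*(119/118 + 1255) + 37948 = 13099*(148209/118) + 37948 = 1941389691/118 + 37948 = 1945867555/118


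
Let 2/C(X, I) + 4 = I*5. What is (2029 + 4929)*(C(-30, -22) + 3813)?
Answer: 1512251720/57 ≈ 2.6531e+7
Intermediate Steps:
C(X, I) = 2/(-4 + 5*I) (C(X, I) = 2/(-4 + I*5) = 2/(-4 + 5*I))
(2029 + 4929)*(C(-30, -22) + 3813) = (2029 + 4929)*(2/(-4 + 5*(-22)) + 3813) = 6958*(2/(-4 - 110) + 3813) = 6958*(2/(-114) + 3813) = 6958*(2*(-1/114) + 3813) = 6958*(-1/57 + 3813) = 6958*(217340/57) = 1512251720/57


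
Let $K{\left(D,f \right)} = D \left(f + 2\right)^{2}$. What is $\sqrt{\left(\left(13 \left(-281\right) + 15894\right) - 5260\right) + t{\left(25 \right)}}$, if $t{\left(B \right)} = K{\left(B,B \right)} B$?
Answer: $\sqrt{462606} \approx 680.15$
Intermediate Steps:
$K{\left(D,f \right)} = D \left(2 + f\right)^{2}$
$t{\left(B \right)} = B^{2} \left(2 + B\right)^{2}$ ($t{\left(B \right)} = B \left(2 + B\right)^{2} B = B^{2} \left(2 + B\right)^{2}$)
$\sqrt{\left(\left(13 \left(-281\right) + 15894\right) - 5260\right) + t{\left(25 \right)}} = \sqrt{\left(\left(13 \left(-281\right) + 15894\right) - 5260\right) + 25^{2} \left(2 + 25\right)^{2}} = \sqrt{\left(\left(-3653 + 15894\right) - 5260\right) + 625 \cdot 27^{2}} = \sqrt{\left(12241 - 5260\right) + 625 \cdot 729} = \sqrt{6981 + 455625} = \sqrt{462606}$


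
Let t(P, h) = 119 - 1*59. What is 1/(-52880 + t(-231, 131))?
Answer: -1/52820 ≈ -1.8932e-5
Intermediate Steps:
t(P, h) = 60 (t(P, h) = 119 - 59 = 60)
1/(-52880 + t(-231, 131)) = 1/(-52880 + 60) = 1/(-52820) = -1/52820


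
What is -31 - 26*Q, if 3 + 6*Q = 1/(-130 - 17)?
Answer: -7925/441 ≈ -17.971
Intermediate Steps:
Q = -221/441 (Q = -½ + 1/(6*(-130 - 17)) = -½ + (⅙)/(-147) = -½ + (⅙)*(-1/147) = -½ - 1/882 = -221/441 ≈ -0.50113)
-31 - 26*Q = -31 - 26*(-221/441) = -31 + 5746/441 = -7925/441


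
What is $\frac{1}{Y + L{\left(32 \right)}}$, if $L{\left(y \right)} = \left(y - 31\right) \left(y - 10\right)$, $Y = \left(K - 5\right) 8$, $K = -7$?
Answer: $- \frac{1}{74} \approx -0.013514$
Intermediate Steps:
$Y = -96$ ($Y = \left(-7 - 5\right) 8 = \left(-12\right) 8 = -96$)
$L{\left(y \right)} = \left(-31 + y\right) \left(-10 + y\right)$
$\frac{1}{Y + L{\left(32 \right)}} = \frac{1}{-96 + \left(310 + 32^{2} - 1312\right)} = \frac{1}{-96 + \left(310 + 1024 - 1312\right)} = \frac{1}{-96 + 22} = \frac{1}{-74} = - \frac{1}{74}$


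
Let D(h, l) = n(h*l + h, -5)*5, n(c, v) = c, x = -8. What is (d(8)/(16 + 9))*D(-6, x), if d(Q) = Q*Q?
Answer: 2688/5 ≈ 537.60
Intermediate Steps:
d(Q) = Q²
D(h, l) = 5*h + 5*h*l (D(h, l) = (h*l + h)*5 = (h + h*l)*5 = 5*h + 5*h*l)
(d(8)/(16 + 9))*D(-6, x) = (8²/(16 + 9))*(5*(-6)*(1 - 8)) = (64/25)*(5*(-6)*(-7)) = ((1/25)*64)*210 = (64/25)*210 = 2688/5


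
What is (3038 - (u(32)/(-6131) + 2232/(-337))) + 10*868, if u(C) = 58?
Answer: 24224814484/2066147 ≈ 11725.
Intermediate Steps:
(3038 - (u(32)/(-6131) + 2232/(-337))) + 10*868 = (3038 - (58/(-6131) + 2232/(-337))) + 10*868 = (3038 - (58*(-1/6131) + 2232*(-1/337))) + 8680 = (3038 - (-58/6131 - 2232/337)) + 8680 = (3038 - 1*(-13703938/2066147)) + 8680 = (3038 + 13703938/2066147) + 8680 = 6290658524/2066147 + 8680 = 24224814484/2066147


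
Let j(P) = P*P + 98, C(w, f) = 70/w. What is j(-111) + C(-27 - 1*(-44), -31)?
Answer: 211193/17 ≈ 12423.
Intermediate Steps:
j(P) = 98 + P**2 (j(P) = P**2 + 98 = 98 + P**2)
j(-111) + C(-27 - 1*(-44), -31) = (98 + (-111)**2) + 70/(-27 - 1*(-44)) = (98 + 12321) + 70/(-27 + 44) = 12419 + 70/17 = 211193/17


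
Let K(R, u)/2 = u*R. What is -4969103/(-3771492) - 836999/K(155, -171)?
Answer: 570024530423/33321131820 ≈ 17.107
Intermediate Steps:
K(R, u) = 2*R*u (K(R, u) = 2*(u*R) = 2*(R*u) = 2*R*u)
-4969103/(-3771492) - 836999/K(155, -171) = -4969103/(-3771492) - 836999/(2*155*(-171)) = -4969103*(-1/3771492) - 836999/(-53010) = 4969103/3771492 - 836999*(-1/53010) = 4969103/3771492 + 836999/53010 = 570024530423/33321131820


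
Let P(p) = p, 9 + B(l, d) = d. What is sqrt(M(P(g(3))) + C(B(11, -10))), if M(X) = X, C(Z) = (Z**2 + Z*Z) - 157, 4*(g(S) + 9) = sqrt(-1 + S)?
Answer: sqrt(2224 + sqrt(2))/2 ≈ 23.587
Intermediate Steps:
B(l, d) = -9 + d
g(S) = -9 + sqrt(-1 + S)/4
C(Z) = -157 + 2*Z**2 (C(Z) = (Z**2 + Z**2) - 157 = 2*Z**2 - 157 = -157 + 2*Z**2)
sqrt(M(P(g(3))) + C(B(11, -10))) = sqrt((-9 + sqrt(-1 + 3)/4) + (-157 + 2*(-9 - 10)**2)) = sqrt((-9 + sqrt(2)/4) + (-157 + 2*(-19)**2)) = sqrt((-9 + sqrt(2)/4) + (-157 + 2*361)) = sqrt((-9 + sqrt(2)/4) + (-157 + 722)) = sqrt((-9 + sqrt(2)/4) + 565) = sqrt(556 + sqrt(2)/4)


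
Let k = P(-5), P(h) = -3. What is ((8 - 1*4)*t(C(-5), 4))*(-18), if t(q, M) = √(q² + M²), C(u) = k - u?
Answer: -144*√5 ≈ -321.99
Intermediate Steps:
k = -3
C(u) = -3 - u
t(q, M) = √(M² + q²)
((8 - 1*4)*t(C(-5), 4))*(-18) = ((8 - 1*4)*√(4² + (-3 - 1*(-5))²))*(-18) = ((8 - 4)*√(16 + (-3 + 5)²))*(-18) = (4*√(16 + 2²))*(-18) = (4*√(16 + 4))*(-18) = (4*√20)*(-18) = (4*(2*√5))*(-18) = (8*√5)*(-18) = -144*√5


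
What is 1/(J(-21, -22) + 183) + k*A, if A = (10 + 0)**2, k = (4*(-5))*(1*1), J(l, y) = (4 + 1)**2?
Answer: -415999/208 ≈ -2000.0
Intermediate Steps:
J(l, y) = 25 (J(l, y) = 5**2 = 25)
k = -20 (k = -20*1 = -20)
A = 100 (A = 10**2 = 100)
1/(J(-21, -22) + 183) + k*A = 1/(25 + 183) - 20*100 = 1/208 - 2000 = -415999/208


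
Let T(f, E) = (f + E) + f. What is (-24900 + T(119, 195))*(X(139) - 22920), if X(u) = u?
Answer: 557382727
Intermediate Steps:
T(f, E) = E + 2*f (T(f, E) = (E + f) + f = E + 2*f)
(-24900 + T(119, 195))*(X(139) - 22920) = (-24900 + (195 + 2*119))*(139 - 22920) = (-24900 + (195 + 238))*(-22781) = (-24900 + 433)*(-22781) = -24467*(-22781) = 557382727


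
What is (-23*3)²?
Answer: 4761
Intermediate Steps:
(-23*3)² = (-69)² = 4761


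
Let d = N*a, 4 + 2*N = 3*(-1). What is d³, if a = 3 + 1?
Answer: -2744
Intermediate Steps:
N = -7/2 (N = -2 + (3*(-1))/2 = -2 + (½)*(-3) = -2 - 3/2 = -7/2 ≈ -3.5000)
a = 4
d = -14 (d = -7/2*4 = -14)
d³ = (-14)³ = -2744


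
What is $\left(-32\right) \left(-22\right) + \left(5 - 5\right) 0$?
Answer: $704$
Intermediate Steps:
$\left(-32\right) \left(-22\right) + \left(5 - 5\right) 0 = 704 + 0 \cdot 0 = 704 + 0 = 704$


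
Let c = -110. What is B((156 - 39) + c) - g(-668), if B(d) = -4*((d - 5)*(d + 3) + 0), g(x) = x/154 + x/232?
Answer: -325049/4466 ≈ -72.783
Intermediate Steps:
g(x) = 193*x/17864 (g(x) = x*(1/154) + x*(1/232) = x/154 + x/232 = 193*x/17864)
B(d) = -4*(-5 + d)*(3 + d) (B(d) = -4*((-5 + d)*(3 + d) + 0) = -4*(-5 + d)*(3 + d))
B((156 - 39) + c) - g(-668) = (60 - 4*((156 - 39) - 110)² + 8*((156 - 39) - 110)) - 193*(-668)/17864 = (60 - 4*(117 - 110)² + 8*(117 - 110)) - 1*(-32231/4466) = (60 - 4*7² + 8*7) + 32231/4466 = (60 - 4*49 + 56) + 32231/4466 = (60 - 196 + 56) + 32231/4466 = -80 + 32231/4466 = -325049/4466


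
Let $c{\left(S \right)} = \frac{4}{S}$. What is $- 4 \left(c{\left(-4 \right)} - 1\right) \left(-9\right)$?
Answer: $-72$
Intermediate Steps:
$- 4 \left(c{\left(-4 \right)} - 1\right) \left(-9\right) = - 4 \left(\frac{4}{-4} - 1\right) \left(-9\right) = - 4 \left(4 \left(- \frac{1}{4}\right) - 1\right) \left(-9\right) = - 4 \left(-1 - 1\right) \left(-9\right) = \left(-4\right) \left(-2\right) \left(-9\right) = 8 \left(-9\right) = -72$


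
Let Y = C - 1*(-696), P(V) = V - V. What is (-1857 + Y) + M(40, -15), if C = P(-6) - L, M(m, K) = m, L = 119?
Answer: -1240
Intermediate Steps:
P(V) = 0
C = -119 (C = 0 - 1*119 = 0 - 119 = -119)
Y = 577 (Y = -119 - 1*(-696) = -119 + 696 = 577)
(-1857 + Y) + M(40, -15) = (-1857 + 577) + 40 = -1280 + 40 = -1240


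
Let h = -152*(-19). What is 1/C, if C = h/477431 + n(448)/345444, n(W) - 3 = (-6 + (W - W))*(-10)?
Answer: 54975224788/342573475 ≈ 160.48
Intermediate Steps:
n(W) = 63 (n(W) = 3 + (-6 + (W - W))*(-10) = 3 + (-6 + 0)*(-10) = 3 - 6*(-10) = 3 + 60 = 63)
h = 2888
C = 342573475/54975224788 (C = 2888/477431 + 63/345444 = 2888*(1/477431) + 63*(1/345444) = 2888/477431 + 21/115148 = 342573475/54975224788 ≈ 0.0062314)
1/C = 1/(342573475/54975224788) = 54975224788/342573475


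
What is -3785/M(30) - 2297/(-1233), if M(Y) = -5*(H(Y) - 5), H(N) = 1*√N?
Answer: 935678/1233 + 757*√30/5 ≈ 1588.1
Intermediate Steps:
H(N) = √N
M(Y) = 25 - 5*√Y (M(Y) = -5*(√Y - 5) = -5*(-5 + √Y) = 25 - 5*√Y)
-3785/M(30) - 2297/(-1233) = -3785/(25 - 5*√30) - 2297/(-1233) = -3785/(25 - 5*√30) - 2297*(-1/1233) = -3785/(25 - 5*√30) + 2297/1233 = 2297/1233 - 3785/(25 - 5*√30)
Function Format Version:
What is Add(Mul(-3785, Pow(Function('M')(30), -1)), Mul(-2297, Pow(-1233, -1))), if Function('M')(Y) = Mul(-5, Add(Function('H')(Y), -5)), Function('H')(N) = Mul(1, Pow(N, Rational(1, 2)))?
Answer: Add(Rational(935678, 1233), Mul(Rational(757, 5), Pow(30, Rational(1, 2)))) ≈ 1588.1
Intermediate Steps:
Function('H')(N) = Pow(N, Rational(1, 2))
Function('M')(Y) = Add(25, Mul(-5, Pow(Y, Rational(1, 2)))) (Function('M')(Y) = Mul(-5, Add(Pow(Y, Rational(1, 2)), -5)) = Mul(-5, Add(-5, Pow(Y, Rational(1, 2)))) = Add(25, Mul(-5, Pow(Y, Rational(1, 2)))))
Add(Mul(-3785, Pow(Function('M')(30), -1)), Mul(-2297, Pow(-1233, -1))) = Add(Mul(-3785, Pow(Add(25, Mul(-5, Pow(30, Rational(1, 2)))), -1)), Mul(-2297, Pow(-1233, -1))) = Add(Mul(-3785, Pow(Add(25, Mul(-5, Pow(30, Rational(1, 2)))), -1)), Mul(-2297, Rational(-1, 1233))) = Add(Mul(-3785, Pow(Add(25, Mul(-5, Pow(30, Rational(1, 2)))), -1)), Rational(2297, 1233)) = Add(Rational(2297, 1233), Mul(-3785, Pow(Add(25, Mul(-5, Pow(30, Rational(1, 2)))), -1)))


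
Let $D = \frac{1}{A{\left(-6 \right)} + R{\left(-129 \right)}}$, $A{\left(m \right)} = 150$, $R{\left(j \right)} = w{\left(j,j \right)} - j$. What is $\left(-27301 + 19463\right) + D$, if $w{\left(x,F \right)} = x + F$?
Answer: $- \frac{164597}{21} \approx -7838.0$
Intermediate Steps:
$w{\left(x,F \right)} = F + x$
$R{\left(j \right)} = j$ ($R{\left(j \right)} = \left(j + j\right) - j = 2 j - j = j$)
$D = \frac{1}{21}$ ($D = \frac{1}{150 - 129} = \frac{1}{21} \approx 0.047619$)
$\left(-27301 + 19463\right) + D = \left(-27301 + 19463\right) + \frac{1}{21} = -7838 + \frac{1}{21} = - \frac{164597}{21}$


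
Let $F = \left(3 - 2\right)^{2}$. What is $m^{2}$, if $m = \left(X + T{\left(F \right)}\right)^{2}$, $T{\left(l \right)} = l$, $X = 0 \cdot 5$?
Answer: $1$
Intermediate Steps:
$X = 0$
$F = 1$ ($F = 1^{2} = 1$)
$m = 1$ ($m = \left(0 + 1\right)^{2} = 1^{2} = 1$)
$m^{2} = 1^{2} = 1$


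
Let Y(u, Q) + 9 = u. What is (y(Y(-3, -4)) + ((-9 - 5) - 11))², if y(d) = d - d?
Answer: 625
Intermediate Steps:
Y(u, Q) = -9 + u
y(d) = 0
(y(Y(-3, -4)) + ((-9 - 5) - 11))² = (0 + ((-9 - 5) - 11))² = (0 + (-14 - 11))² = (0 - 25)² = (-25)² = 625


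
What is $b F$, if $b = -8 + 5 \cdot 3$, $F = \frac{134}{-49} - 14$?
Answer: $- \frac{820}{7} \approx -117.14$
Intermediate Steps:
$F = - \frac{820}{49}$ ($F = 134 \left(- \frac{1}{49}\right) - 14 = - \frac{134}{49} - 14 = - \frac{820}{49} \approx -16.735$)
$b = 7$ ($b = -8 + 15 = 7$)
$b F = 7 \left(- \frac{820}{49}\right) = - \frac{820}{7}$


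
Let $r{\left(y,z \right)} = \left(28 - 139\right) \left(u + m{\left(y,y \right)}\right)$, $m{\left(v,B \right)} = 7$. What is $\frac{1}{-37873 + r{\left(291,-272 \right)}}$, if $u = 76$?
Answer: $- \frac{1}{47086} \approx -2.1238 \cdot 10^{-5}$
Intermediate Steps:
$r{\left(y,z \right)} = -9213$ ($r{\left(y,z \right)} = \left(28 - 139\right) \left(76 + 7\right) = \left(-111\right) 83 = -9213$)
$\frac{1}{-37873 + r{\left(291,-272 \right)}} = \frac{1}{-37873 - 9213} = \frac{1}{-47086} = - \frac{1}{47086}$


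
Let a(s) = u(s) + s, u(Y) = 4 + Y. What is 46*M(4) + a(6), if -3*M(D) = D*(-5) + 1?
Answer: 922/3 ≈ 307.33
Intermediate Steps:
a(s) = 4 + 2*s (a(s) = (4 + s) + s = 4 + 2*s)
M(D) = -⅓ + 5*D/3 (M(D) = -(D*(-5) + 1)/3 = -(-5*D + 1)/3 = -(1 - 5*D)/3 = -⅓ + 5*D/3)
46*M(4) + a(6) = 46*(-⅓ + (5/3)*4) + (4 + 2*6) = 46*(-⅓ + 20/3) + (4 + 12) = 46*(19/3) + 16 = 874/3 + 16 = 922/3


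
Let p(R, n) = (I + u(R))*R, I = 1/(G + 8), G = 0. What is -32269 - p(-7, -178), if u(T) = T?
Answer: -258537/8 ≈ -32317.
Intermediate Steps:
I = 1/8 (I = 1/(0 + 8) = 1/8 ≈ 0.12500)
p(R, n) = R*(1/8 + R) (p(R, n) = (1/8 + R)*R = R*(1/8 + R))
-32269 - p(-7, -178) = -32269 - (-7)*(1/8 - 7) = -32269 - (-7)*(-55)/8 = -32269 - 1*385/8 = -32269 - 385/8 = -258537/8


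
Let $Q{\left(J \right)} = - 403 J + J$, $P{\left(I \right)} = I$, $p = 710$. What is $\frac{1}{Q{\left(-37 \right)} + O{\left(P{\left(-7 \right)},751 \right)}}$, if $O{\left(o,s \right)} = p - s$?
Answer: $\frac{1}{14833} \approx 6.7417 \cdot 10^{-5}$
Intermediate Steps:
$Q{\left(J \right)} = - 402 J$
$O{\left(o,s \right)} = 710 - s$
$\frac{1}{Q{\left(-37 \right)} + O{\left(P{\left(-7 \right)},751 \right)}} = \frac{1}{\left(-402\right) \left(-37\right) + \left(710 - 751\right)} = \frac{1}{14874 + \left(710 - 751\right)} = \frac{1}{14874 - 41} = \frac{1}{14833}$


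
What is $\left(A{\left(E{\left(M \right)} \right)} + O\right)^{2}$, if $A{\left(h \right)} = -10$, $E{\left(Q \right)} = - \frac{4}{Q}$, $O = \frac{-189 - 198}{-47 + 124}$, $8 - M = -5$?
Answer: $\frac{1338649}{5929} \approx 225.78$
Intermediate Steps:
$M = 13$ ($M = 8 - -5 = 8 + 5 = 13$)
$O = - \frac{387}{77} \approx -5.026$
$\left(A{\left(E{\left(M \right)} \right)} + O\right)^{2} = \left(-10 - \frac{387}{77}\right)^{2} = \left(- \frac{1157}{77}\right)^{2} = \frac{1338649}{5929}$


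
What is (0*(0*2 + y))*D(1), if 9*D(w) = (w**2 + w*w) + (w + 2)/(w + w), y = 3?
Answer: 0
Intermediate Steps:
D(w) = 2*w**2/9 + (2 + w)/(18*w) (D(w) = ((w**2 + w*w) + (w + 2)/(w + w))/9 = ((w**2 + w**2) + (2 + w)/((2*w)))/9 = (2*w**2 + (2 + w)*(1/(2*w)))/9 = (2*w**2 + (2 + w)/(2*w))/9 = 2*w**2/9 + (2 + w)/(18*w))
(0*(0*2 + y))*D(1) = (0*(0*2 + 3))*((1/18)*(2 + 1 + 4*1**3)/1) = (0*(0 + 3))*((1/18)*1*(2 + 1 + 4*1)) = (0*3)*((1/18)*1*(2 + 1 + 4)) = 0*((1/18)*1*7) = 0*(7/18) = 0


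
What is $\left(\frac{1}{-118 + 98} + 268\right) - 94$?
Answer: $\frac{3479}{20} \approx 173.95$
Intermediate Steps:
$\left(\frac{1}{-118 + 98} + 268\right) - 94 = \left(\frac{1}{-20} + 268\right) - 94 = \left(- \frac{1}{20} + 268\right) - 94 = \frac{5359}{20} - 94 = \frac{3479}{20}$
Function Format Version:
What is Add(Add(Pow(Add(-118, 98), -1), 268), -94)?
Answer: Rational(3479, 20) ≈ 173.95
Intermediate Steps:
Add(Add(Pow(Add(-118, 98), -1), 268), -94) = Add(Add(Pow(-20, -1), 268), -94) = Add(Add(Rational(-1, 20), 268), -94) = Add(Rational(5359, 20), -94) = Rational(3479, 20)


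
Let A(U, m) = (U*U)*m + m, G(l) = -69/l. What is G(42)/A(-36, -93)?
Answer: 23/1688694 ≈ 1.3620e-5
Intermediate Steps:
A(U, m) = m + m*U² (A(U, m) = U²*m + m = m*U² + m = m + m*U²)
G(42)/A(-36, -93) = (-69/42)/((-93*(1 + (-36)²))) = (-69*1/42)/((-93*(1 + 1296))) = -23/(14*((-93*1297))) = -23/14/(-120621) = -23/14*(-1/120621) = 23/1688694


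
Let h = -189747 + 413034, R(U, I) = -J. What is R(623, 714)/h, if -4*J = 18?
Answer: 3/148858 ≈ 2.0153e-5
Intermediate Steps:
J = -9/2 (J = -¼*18 = -9/2 ≈ -4.5000)
R(U, I) = 9/2 (R(U, I) = -1*(-9/2) = 9/2)
h = 223287
R(623, 714)/h = (9/2)/223287 = (9/2)*(1/223287) = 3/148858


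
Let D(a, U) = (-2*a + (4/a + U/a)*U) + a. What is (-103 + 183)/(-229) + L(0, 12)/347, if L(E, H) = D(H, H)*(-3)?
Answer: -30508/79463 ≈ -0.38393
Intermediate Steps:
D(a, U) = -a + U*(4/a + U/a) (D(a, U) = (-2*a + U*(4/a + U/a)) + a = -a + U*(4/a + U/a))
L(E, H) = -12 (L(E, H) = ((H**2 - H**2 + 4*H)/H)*(-3) = ((4*H)/H)*(-3) = 4*(-3) = -12)
(-103 + 183)/(-229) + L(0, 12)/347 = (-103 + 183)/(-229) - 12/347 = 80*(-1/229) - 12*1/347 = -80/229 - 12/347 = -30508/79463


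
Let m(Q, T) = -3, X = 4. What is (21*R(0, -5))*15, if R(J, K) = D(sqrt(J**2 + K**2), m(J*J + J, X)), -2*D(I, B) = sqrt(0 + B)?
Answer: -315*I*sqrt(3)/2 ≈ -272.8*I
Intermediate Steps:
D(I, B) = -sqrt(B)/2 (D(I, B) = -sqrt(0 + B)/2 = -sqrt(B)/2)
R(J, K) = -I*sqrt(3)/2
(21*R(0, -5))*15 = (21*(-I*sqrt(3)/2))*15 = -21*I*sqrt(3)/2*15 = -315*I*sqrt(3)/2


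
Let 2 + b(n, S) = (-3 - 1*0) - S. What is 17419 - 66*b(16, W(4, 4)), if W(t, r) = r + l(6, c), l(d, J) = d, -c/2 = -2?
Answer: 18409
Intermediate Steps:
c = 4 (c = -2*(-2) = 4)
W(t, r) = 6 + r (W(t, r) = r + 6 = 6 + r)
b(n, S) = -5 - S (b(n, S) = -2 + ((-3 - 1*0) - S) = -2 + ((-3 + 0) - S) = -2 + (-3 - S) = -5 - S)
17419 - 66*b(16, W(4, 4)) = 17419 - 66*(-5 - (6 + 4)) = 17419 - 66*(-5 - 1*10) = 17419 - 66*(-5 - 10) = 17419 - 66*(-15) = 17419 - 1*(-990) = 17419 + 990 = 18409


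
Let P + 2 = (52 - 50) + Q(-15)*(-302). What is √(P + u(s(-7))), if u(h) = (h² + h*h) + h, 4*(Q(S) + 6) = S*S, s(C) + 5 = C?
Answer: 3*I*√6622/2 ≈ 122.06*I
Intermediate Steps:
s(C) = -5 + C
Q(S) = -6 + S²/4 (Q(S) = -6 + (S*S)/4 = -6 + S²/4)
u(h) = h + 2*h² (u(h) = (h² + h²) + h = 2*h² + h = h + 2*h²)
P = -30351/2 (P = -2 + ((52 - 50) + (-6 + (¼)*(-15)²)*(-302)) = -2 + (2 + (-6 + (¼)*225)*(-302)) = -2 + (2 + (-6 + 225/4)*(-302)) = -2 + (2 + (201/4)*(-302)) = -2 + (2 - 30351/2) = -2 - 30347/2 = -30351/2 ≈ -15176.)
√(P + u(s(-7))) = √(-30351/2 + (-5 - 7)*(1 + 2*(-5 - 7))) = √(-30351/2 - 12*(1 + 2*(-12))) = √(-30351/2 - 12*(1 - 24)) = √(-30351/2 - 12*(-23)) = √(-30351/2 + 276) = √(-29799/2) = 3*I*√6622/2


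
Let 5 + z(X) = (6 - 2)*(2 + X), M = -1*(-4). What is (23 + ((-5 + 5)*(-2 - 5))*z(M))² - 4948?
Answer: -4419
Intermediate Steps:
M = 4
z(X) = 3 + 4*X (z(X) = -5 + (6 - 2)*(2 + X) = -5 + 4*(2 + X) = -5 + (8 + 4*X) = 3 + 4*X)
(23 + ((-5 + 5)*(-2 - 5))*z(M))² - 4948 = (23 + ((-5 + 5)*(-2 - 5))*(3 + 4*4))² - 4948 = (23 + (0*(-7))*(3 + 16))² - 4948 = (23 + 0*19)² - 4948 = (23 + 0)² - 4948 = 23² - 4948 = 529 - 4948 = -4419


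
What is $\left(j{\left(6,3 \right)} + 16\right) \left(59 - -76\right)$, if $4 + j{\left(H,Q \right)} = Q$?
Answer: $2025$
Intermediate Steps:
$j{\left(H,Q \right)} = -4 + Q$
$\left(j{\left(6,3 \right)} + 16\right) \left(59 - -76\right) = \left(\left(-4 + 3\right) + 16\right) \left(59 - -76\right) = \left(-1 + 16\right) \left(59 + 76\right) = 15 \cdot 135 = 2025$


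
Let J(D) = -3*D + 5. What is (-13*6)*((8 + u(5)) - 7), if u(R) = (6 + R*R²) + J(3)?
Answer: -9984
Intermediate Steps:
J(D) = 5 - 3*D
u(R) = 2 + R³ (u(R) = (6 + R*R²) + (5 - 3*3) = (6 + R³) + (5 - 9) = (6 + R³) - 4 = 2 + R³)
(-13*6)*((8 + u(5)) - 7) = (-13*6)*((8 + (2 + 5³)) - 7) = -78*((8 + (2 + 125)) - 7) = -78*((8 + 127) - 7) = -78*(135 - 7) = -78*128 = -9984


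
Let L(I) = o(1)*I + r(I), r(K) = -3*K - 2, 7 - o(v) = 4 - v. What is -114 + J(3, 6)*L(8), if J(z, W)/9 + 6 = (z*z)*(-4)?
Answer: -2382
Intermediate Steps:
o(v) = 3 + v (o(v) = 7 - (4 - v) = 7 + (-4 + v) = 3 + v)
r(K) = -2 - 3*K
J(z, W) = -54 - 36*z² (J(z, W) = -54 + 9*((z*z)*(-4)) = -54 + 9*(z²*(-4)) = -54 + 9*(-4*z²) = -54 - 36*z²)
L(I) = -2 + I (L(I) = (3 + 1)*I + (-2 - 3*I) = 4*I + (-2 - 3*I) = -2 + I)
-114 + J(3, 6)*L(8) = -114 + (-54 - 36*3²)*(-2 + 8) = -114 + (-54 - 36*9)*6 = -114 + (-54 - 324)*6 = -114 - 378*6 = -114 - 2268 = -2382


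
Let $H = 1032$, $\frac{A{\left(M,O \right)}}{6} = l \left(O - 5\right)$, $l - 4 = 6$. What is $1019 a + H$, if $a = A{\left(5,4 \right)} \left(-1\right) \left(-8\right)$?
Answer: $-488088$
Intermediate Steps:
$l = 10$ ($l = 4 + 6 = 10$)
$A{\left(M,O \right)} = -300 + 60 O$ ($A{\left(M,O \right)} = 6 \cdot 10 \left(O - 5\right) = 6 \cdot 10 \left(-5 + O\right) = 6 \left(-50 + 10 O\right) = -300 + 60 O$)
$a = -480$ ($a = \left(-300 + 60 \cdot 4\right) \left(-1\right) \left(-8\right) = \left(-300 + 240\right) \left(-1\right) \left(-8\right) = \left(-60\right) \left(-1\right) \left(-8\right) = 60 \left(-8\right) = -480$)
$1019 a + H = 1019 \left(-480\right) + 1032 = -489120 + 1032 = -488088$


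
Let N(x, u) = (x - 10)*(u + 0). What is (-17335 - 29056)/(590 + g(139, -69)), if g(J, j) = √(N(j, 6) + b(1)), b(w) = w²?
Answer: -27370690/348573 + 46391*I*√473/348573 ≈ -78.522 + 2.8945*I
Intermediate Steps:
N(x, u) = u*(-10 + x) (N(x, u) = (-10 + x)*u = u*(-10 + x))
g(J, j) = √(-59 + 6*j) (g(J, j) = √(6*(-10 + j) + 1²) = √((-60 + 6*j) + 1) = √(-59 + 6*j))
(-17335 - 29056)/(590 + g(139, -69)) = (-17335 - 29056)/(590 + √(-59 + 6*(-69))) = -46391/(590 + √(-59 - 414)) = -46391/(590 + √(-473)) = -46391/(590 + I*√473)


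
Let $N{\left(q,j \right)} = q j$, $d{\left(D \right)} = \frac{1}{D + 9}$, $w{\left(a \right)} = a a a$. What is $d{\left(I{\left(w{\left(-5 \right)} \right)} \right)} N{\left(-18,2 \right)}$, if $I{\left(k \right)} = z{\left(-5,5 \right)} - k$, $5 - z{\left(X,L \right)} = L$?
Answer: $- \frac{18}{67} \approx -0.26866$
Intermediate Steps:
$w{\left(a \right)} = a^{3}$ ($w{\left(a \right)} = a^{2} a = a^{3}$)
$z{\left(X,L \right)} = 5 - L$
$I{\left(k \right)} = - k$ ($I{\left(k \right)} = \left(5 - 5\right) - k = 0 - k = - k$)
$d{\left(D \right)} = \frac{1}{9 + D}$
$N{\left(q,j \right)} = j q$
$d{\left(I{\left(w{\left(-5 \right)} \right)} \right)} N{\left(-18,2 \right)} = \frac{2 \left(-18\right)}{9 - \left(-5\right)^{3}} = \frac{1}{9 - -125} \left(-36\right) = \frac{1}{9 + 125} \left(-36\right) = \frac{1}{134} \left(-36\right) = - \frac{18}{67}$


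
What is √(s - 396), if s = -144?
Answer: 6*I*√15 ≈ 23.238*I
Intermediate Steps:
√(s - 396) = √(-144 - 396) = √(-540) = 6*I*√15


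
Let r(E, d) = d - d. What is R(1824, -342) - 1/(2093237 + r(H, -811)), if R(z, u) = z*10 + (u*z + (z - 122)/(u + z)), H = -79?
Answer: -939287850275510/1551088617 ≈ -6.0557e+5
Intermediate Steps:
r(E, d) = 0
R(z, u) = 10*z + u*z + (-122 + z)/(u + z) (R(z, u) = 10*z + (u*z + (-122 + z)/(u + z)) = 10*z + u*z + (-122 + z)/(u + z))
R(1824, -342) - 1/(2093237 + r(H, -811)) = (-122 + 1824 + 10*1824² - 342*1824² + 1824*(-342)² + 10*(-342)*1824)/(-342 + 1824) - 1/(2093237 + 0) = (-122 + 1824 + 10*3326976 - 342*3326976 + 1824*116964 - 6238080)/1482 - 1/2093237 = (-122 + 1824 + 33269760 - 1137825792 + 213342336 - 6238080)/1482 - 1*1/2093237 = (1/1482)*(-897450074) - 1/2093237 = -448725037/741 - 1/2093237 = -939287850275510/1551088617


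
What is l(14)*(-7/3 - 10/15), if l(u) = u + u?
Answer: -84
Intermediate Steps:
l(u) = 2*u
l(14)*(-7/3 - 10/15) = (2*14)*(-7/3 - 10/15) = 28*(-7*1/3 - 10*1/15) = 28*(-7/3 - 2/3) = 28*(-3) = -84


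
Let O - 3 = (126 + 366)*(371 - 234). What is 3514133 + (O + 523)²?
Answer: 4617999033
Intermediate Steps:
O = 67407 (O = 3 + (126 + 366)*(371 - 234) = 3 + 492*137 = 3 + 67404 = 67407)
3514133 + (O + 523)² = 3514133 + (67407 + 523)² = 3514133 + 67930² = 3514133 + 4614484900 = 4617999033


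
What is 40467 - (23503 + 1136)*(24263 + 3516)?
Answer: -684406314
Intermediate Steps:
40467 - (23503 + 1136)*(24263 + 3516) = 40467 - 24639*27779 = 40467 - 1*684446781 = 40467 - 684446781 = -684406314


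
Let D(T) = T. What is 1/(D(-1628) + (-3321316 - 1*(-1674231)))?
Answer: -1/1648713 ≈ -6.0653e-7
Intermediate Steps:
1/(D(-1628) + (-3321316 - 1*(-1674231))) = 1/(-1628 + (-3321316 - 1*(-1674231))) = 1/(-1628 + (-3321316 + 1674231)) = 1/(-1628 - 1647085) = 1/(-1648713) = -1/1648713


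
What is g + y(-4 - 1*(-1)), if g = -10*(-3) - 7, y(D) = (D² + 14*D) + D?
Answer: -13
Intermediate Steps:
y(D) = D² + 15*D
g = 23 (g = 30 - 7 = 23)
g + y(-4 - 1*(-1)) = 23 + (-4 - 1*(-1))*(15 + (-4 - 1*(-1))) = 23 + (-4 + 1)*(15 + (-4 + 1)) = 23 - 3*(15 - 3) = 23 - 3*12 = 23 - 36 = -13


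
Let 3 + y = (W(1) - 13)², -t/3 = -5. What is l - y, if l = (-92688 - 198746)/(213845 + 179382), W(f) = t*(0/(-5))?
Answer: -65567116/393227 ≈ -166.74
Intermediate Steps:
t = 15 (t = -3*(-5) = 15)
W(f) = 0 (W(f) = 15*(0/(-5)) = 15*(0*(-⅕)) = 15*0 = 0)
l = -291434/393227 ≈ -0.74113
y = 166 (y = -3 + (0 - 13)² = -3 + (-13)² = -3 + 169 = 166)
l - y = -291434/393227 - 1*166 = -291434/393227 - 166 = -65567116/393227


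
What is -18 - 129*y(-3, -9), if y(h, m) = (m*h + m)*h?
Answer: 6948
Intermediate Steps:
y(h, m) = h*(m + h*m) (y(h, m) = (h*m + m)*h = (m + h*m)*h = h*(m + h*m))
-18 - 129*y(-3, -9) = -18 - (-387)*(-9)*(1 - 3) = -18 - (-387)*(-9)*(-2) = -18 - 129*(-54) = -18 + 6966 = 6948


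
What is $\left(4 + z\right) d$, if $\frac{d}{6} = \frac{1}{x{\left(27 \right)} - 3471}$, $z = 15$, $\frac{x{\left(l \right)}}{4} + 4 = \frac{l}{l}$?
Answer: $- \frac{38}{1161} \approx -0.03273$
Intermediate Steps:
$x{\left(l \right)} = -12$ ($x{\left(l \right)} = -16 + 4 \frac{l}{l} = -16 + 4 \cdot 1 = -16 + 4 = -12$)
$d = - \frac{2}{1161}$ ($d = \frac{6}{-12 - 3471} = \frac{6}{-3483} = 6 \left(- \frac{1}{3483}\right) = - \frac{2}{1161} \approx -0.0017227$)
$\left(4 + z\right) d = \left(4 + 15\right) \left(- \frac{2}{1161}\right) = 19 \left(- \frac{2}{1161}\right) = - \frac{38}{1161}$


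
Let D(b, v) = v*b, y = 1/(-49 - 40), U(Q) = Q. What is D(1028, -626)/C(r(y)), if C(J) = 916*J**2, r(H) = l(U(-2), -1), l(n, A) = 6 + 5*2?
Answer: -80441/29312 ≈ -2.7443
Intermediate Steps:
y = -1/89 (y = 1/(-89) = -1/89 ≈ -0.011236)
l(n, A) = 16 (l(n, A) = 6 + 10 = 16)
r(H) = 16
D(b, v) = b*v
D(1028, -626)/C(r(y)) = (1028*(-626))/((916*16**2)) = -643528/(916*256) = -643528/234496 = -643528*1/234496 = -80441/29312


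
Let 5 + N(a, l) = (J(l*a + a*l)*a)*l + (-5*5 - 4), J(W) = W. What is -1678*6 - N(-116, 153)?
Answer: -629993042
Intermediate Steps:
N(a, l) = -34 + 2*a²*l² (N(a, l) = -5 + (((l*a + a*l)*a)*l + (-5*5 - 4)) = -5 + (((a*l + a*l)*a)*l + (-25 - 4)) = -5 + (((2*a*l)*a)*l - 29) = -5 + ((2*l*a²)*l - 29) = -5 + (2*a²*l² - 29) = -5 + (-29 + 2*a²*l²) = -34 + 2*a²*l²)
-1678*6 - N(-116, 153) = -1678*6 - (-34 + 2*(-116)²*153²) = -10068 - (-34 + 2*13456*23409) = -10068 - (-34 + 629983008) = -10068 - 1*629982974 = -10068 - 629982974 = -629993042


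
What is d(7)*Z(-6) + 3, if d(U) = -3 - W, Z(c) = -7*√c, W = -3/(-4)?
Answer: 3 + 105*I*√6/4 ≈ 3.0 + 64.299*I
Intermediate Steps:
W = ¾ (W = -3*(-¼) = ¾ ≈ 0.75000)
d(U) = -15/4 (d(U) = -3 - 1*¾ = -3 - ¾ = -15/4)
d(7)*Z(-6) + 3 = -(-105)*√(-6)/4 + 3 = -(-105)*I*√6/4 + 3 = 105*I*√6/4 + 3 = 3 + 105*I*√6/4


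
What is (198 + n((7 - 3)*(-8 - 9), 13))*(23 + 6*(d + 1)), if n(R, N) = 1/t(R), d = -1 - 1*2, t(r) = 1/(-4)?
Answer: 2134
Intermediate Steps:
t(r) = -¼
d = -3 (d = -1 - 2 = -3)
n(R, N) = -4 (n(R, N) = 1/(-¼) = -4)
(198 + n((7 - 3)*(-8 - 9), 13))*(23 + 6*(d + 1)) = (198 - 4)*(23 + 6*(-3 + 1)) = 194*(23 + 6*(-2)) = 194*(23 - 12) = 194*11 = 2134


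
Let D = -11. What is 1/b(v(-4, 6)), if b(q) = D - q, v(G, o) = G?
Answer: -⅐ ≈ -0.14286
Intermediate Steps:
b(q) = -11 - q
1/b(v(-4, 6)) = 1/(-11 - 1*(-4)) = 1/(-11 + 4) = 1/(-7) = -⅐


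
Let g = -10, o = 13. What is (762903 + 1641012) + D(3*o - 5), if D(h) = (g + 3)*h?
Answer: 2403677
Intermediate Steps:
D(h) = -7*h (D(h) = (-10 + 3)*h = -7*h)
(762903 + 1641012) + D(3*o - 5) = (762903 + 1641012) - 7*(3*13 - 5) = 2403915 - 7*(39 - 5) = 2403915 - 7*34 = 2403915 - 238 = 2403677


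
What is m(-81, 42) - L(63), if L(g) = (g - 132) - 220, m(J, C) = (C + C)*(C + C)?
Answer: 7345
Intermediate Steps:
m(J, C) = 4*C**2 (m(J, C) = (2*C)*(2*C) = 4*C**2)
L(g) = -352 + g (L(g) = (-132 + g) - 220 = -352 + g)
m(-81, 42) - L(63) = 4*42**2 - (-352 + 63) = 4*1764 - 1*(-289) = 7056 + 289 = 7345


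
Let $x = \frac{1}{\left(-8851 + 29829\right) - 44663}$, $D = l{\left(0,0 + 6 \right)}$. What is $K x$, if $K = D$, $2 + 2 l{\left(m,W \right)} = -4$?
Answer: $\frac{1}{7895} \approx 0.00012666$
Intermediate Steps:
$l{\left(m,W \right)} = -3$ ($l{\left(m,W \right)} = -1 + \frac{1}{2} \left(-4\right) = -1 - 2 = -3$)
$D = -3$
$K = -3$
$x = - \frac{1}{23685}$ ($x = \frac{1}{20978 - 44663} = \frac{1}{-23685} = - \frac{1}{23685} \approx -4.2221 \cdot 10^{-5}$)
$K x = \left(-3\right) \left(- \frac{1}{23685}\right) = \frac{1}{7895}$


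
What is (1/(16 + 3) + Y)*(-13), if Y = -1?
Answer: 234/19 ≈ 12.316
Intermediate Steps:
(1/(16 + 3) + Y)*(-13) = (1/(16 + 3) - 1)*(-13) = (1/19 - 1)*(-13) = -18/19*(-13) = 234/19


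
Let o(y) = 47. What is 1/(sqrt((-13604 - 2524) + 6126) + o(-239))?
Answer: 47/12211 - I*sqrt(10002)/12211 ≈ 0.003849 - 0.0081902*I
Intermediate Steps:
1/(sqrt((-13604 - 2524) + 6126) + o(-239)) = 1/(sqrt((-13604 - 2524) + 6126) + 47) = 1/(sqrt(-16128 + 6126) + 47) = 1/(sqrt(-10002) + 47) = 1/(I*sqrt(10002) + 47) = 1/(47 + I*sqrt(10002))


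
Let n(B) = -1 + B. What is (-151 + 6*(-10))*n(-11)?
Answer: 2532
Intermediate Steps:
(-151 + 6*(-10))*n(-11) = (-151 + 6*(-10))*(-1 - 11) = (-151 - 60)*(-12) = -211*(-12) = 2532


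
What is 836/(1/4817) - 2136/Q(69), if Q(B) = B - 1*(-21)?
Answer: 60404824/15 ≈ 4.0270e+6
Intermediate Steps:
Q(B) = 21 + B (Q(B) = B + 21 = 21 + B)
836/(1/4817) - 2136/Q(69) = 836/(1/4817) - 2136/(21 + 69) = 836/(1/4817) - 2136/90 = 836*4817 - 2136*1/90 = 4027012 - 356/15 = 60404824/15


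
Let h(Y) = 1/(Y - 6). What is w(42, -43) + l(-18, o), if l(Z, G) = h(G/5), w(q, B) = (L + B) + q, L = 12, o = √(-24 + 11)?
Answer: 9893/913 - 5*I*√13/913 ≈ 10.836 - 0.019746*I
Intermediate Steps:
o = I*√13 (o = √(-13) = I*√13 ≈ 3.6056*I)
h(Y) = 1/(-6 + Y)
w(q, B) = 12 + B + q (w(q, B) = (12 + B) + q = 12 + B + q)
l(Z, G) = 1/(-6 + G/5)
w(42, -43) + l(-18, o) = (12 - 43 + 42) + 5/(-30 + I*√13) = 11 + 5/(-30 + I*√13)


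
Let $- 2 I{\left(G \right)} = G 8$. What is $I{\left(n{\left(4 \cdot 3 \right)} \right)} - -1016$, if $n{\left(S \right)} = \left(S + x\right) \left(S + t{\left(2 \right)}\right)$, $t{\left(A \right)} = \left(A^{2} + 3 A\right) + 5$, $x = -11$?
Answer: $908$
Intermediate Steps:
$t{\left(A \right)} = 5 + A^{2} + 3 A$
$n{\left(S \right)} = \left(-11 + S\right) \left(15 + S\right)$ ($n{\left(S \right)} = \left(S - 11\right) \left(S + \left(5 + 2^{2} + 3 \cdot 2\right)\right) = \left(-11 + S\right) \left(S + \left(5 + 4 + 6\right)\right) = \left(-11 + S\right) \left(S + 15\right) = \left(-11 + S\right) \left(15 + S\right)$)
$I{\left(G \right)} = - 4 G$ ($I{\left(G \right)} = - \frac{G 8}{2} = - \frac{8 G}{2} = - 4 G$)
$I{\left(n{\left(4 \cdot 3 \right)} \right)} - -1016 = - 4 \left(-165 + \left(4 \cdot 3\right)^{2} + 4 \cdot 4 \cdot 3\right) - -1016 = - 4 \left(-165 + 12^{2} + 4 \cdot 12\right) + 1016 = - 4 \left(-165 + 144 + 48\right) + 1016 = \left(-4\right) 27 + 1016 = -108 + 1016 = 908$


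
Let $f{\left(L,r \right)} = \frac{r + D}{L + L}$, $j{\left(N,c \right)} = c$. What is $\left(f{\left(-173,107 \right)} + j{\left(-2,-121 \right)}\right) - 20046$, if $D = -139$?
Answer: $- \frac{3488875}{173} \approx -20167.0$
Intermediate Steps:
$f{\left(L,r \right)} = \frac{-139 + r}{2 L}$ ($f{\left(L,r \right)} = \frac{r - 139}{L + L} = \frac{-139 + r}{2 L}$)
$\left(f{\left(-173,107 \right)} + j{\left(-2,-121 \right)}\right) - 20046 = \left(\frac{-139 + 107}{2 \left(-173\right)} - 121\right) - 20046 = \left(\frac{1}{2} \left(- \frac{1}{173}\right) \left(-32\right) - 121\right) - 20046 = \left(\frac{16}{173} - 121\right) - 20046 = - \frac{20917}{173} - 20046 = - \frac{3488875}{173}$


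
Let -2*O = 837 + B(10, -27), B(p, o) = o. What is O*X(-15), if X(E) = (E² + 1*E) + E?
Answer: -78975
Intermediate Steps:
X(E) = E² + 2*E (X(E) = (E² + E) + E = (E + E²) + E = E² + 2*E)
O = -405 (O = -(837 - 27)/2 = -½*810 = -405)
O*X(-15) = -(-6075)*(2 - 15) = -(-6075)*(-13) = -405*195 = -78975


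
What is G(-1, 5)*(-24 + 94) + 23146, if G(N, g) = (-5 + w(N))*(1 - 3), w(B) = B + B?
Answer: 24126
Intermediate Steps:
w(B) = 2*B
G(N, g) = 10 - 4*N (G(N, g) = (-5 + 2*N)*(1 - 3) = (-5 + 2*N)*(-2) = 10 - 4*N)
G(-1, 5)*(-24 + 94) + 23146 = (10 - 4*(-1))*(-24 + 94) + 23146 = (10 + 4)*70 + 23146 = 14*70 + 23146 = 980 + 23146 = 24126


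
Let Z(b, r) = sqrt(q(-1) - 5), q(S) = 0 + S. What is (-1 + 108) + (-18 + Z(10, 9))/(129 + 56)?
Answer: 19777/185 + I*sqrt(6)/185 ≈ 106.9 + 0.01324*I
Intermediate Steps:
q(S) = S
Z(b, r) = I*sqrt(6) (Z(b, r) = sqrt(-1 - 5) = sqrt(-6) = I*sqrt(6))
(-1 + 108) + (-18 + Z(10, 9))/(129 + 56) = (-1 + 108) + (-18 + I*sqrt(6))/(129 + 56) = 107 + (-18 + I*sqrt(6))/185 = 107 + (-18 + I*sqrt(6))*(1/185) = 107 + (-18/185 + I*sqrt(6)/185) = 19777/185 + I*sqrt(6)/185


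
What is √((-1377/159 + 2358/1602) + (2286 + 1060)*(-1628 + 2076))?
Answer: 14*√170167864631/4717 ≈ 1224.3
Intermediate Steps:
√((-1377/159 + 2358/1602) + (2286 + 1060)*(-1628 + 2076)) = √((-1377*1/159 + 2358*(1/1602)) + 3346*448) = √((-459/53 + 131/89) + 1499008) = √(-33908/4717 + 1499008) = √(7070786828/4717) = 14*√170167864631/4717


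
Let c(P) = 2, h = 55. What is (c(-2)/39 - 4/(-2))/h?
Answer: 16/429 ≈ 0.037296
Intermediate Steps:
(c(-2)/39 - 4/(-2))/h = (2/39 - 4/(-2))/55 = (2*(1/39) - 4*(-½))/55 = (2/39 + 2)/55 = (1/55)*(80/39) = 16/429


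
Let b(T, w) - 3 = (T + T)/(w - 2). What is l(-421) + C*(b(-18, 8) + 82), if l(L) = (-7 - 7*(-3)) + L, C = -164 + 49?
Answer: -9492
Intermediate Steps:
b(T, w) = 3 + 2*T/(-2 + w) (b(T, w) = 3 + (T + T)/(w - 2) = 3 + (2*T)/(-2 + w) = 3 + 2*T/(-2 + w))
C = -115
l(L) = 14 + L (l(L) = (-7 + 21) + L = 14 + L)
l(-421) + C*(b(-18, 8) + 82) = (14 - 421) - 115*((-6 + 2*(-18) + 3*8)/(-2 + 8) + 82) = -407 - 115*((-6 - 36 + 24)/6 + 82) = -407 - 115*((⅙)*(-18) + 82) = -407 - 115*(-3 + 82) = -407 - 115*79 = -407 - 9085 = -9492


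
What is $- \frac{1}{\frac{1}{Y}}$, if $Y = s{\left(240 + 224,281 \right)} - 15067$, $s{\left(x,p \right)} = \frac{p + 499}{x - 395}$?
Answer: $\frac{346281}{23} \approx 15056.0$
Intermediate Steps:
$s{\left(x,p \right)} = \frac{499 + p}{-395 + x}$
$Y = - \frac{346281}{23}$ ($Y = \frac{499 + 281}{-395 + \left(240 + 224\right)} - 15067 = \frac{1}{-395 + 464} \cdot 780 - 15067 = \frac{1}{69} \cdot 780 - 15067 = \frac{260}{23} - 15067 = - \frac{346281}{23} \approx -15056.0$)
$- \frac{1}{\frac{1}{Y}} = - \frac{1}{\frac{1}{- \frac{346281}{23}}} = - \frac{1}{- \frac{23}{346281}} = \left(-1\right) \left(- \frac{346281}{23}\right) = \frac{346281}{23}$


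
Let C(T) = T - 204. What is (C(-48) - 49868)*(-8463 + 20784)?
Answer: -617528520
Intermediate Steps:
C(T) = -204 + T
(C(-48) - 49868)*(-8463 + 20784) = ((-204 - 48) - 49868)*(-8463 + 20784) = (-252 - 49868)*12321 = -50120*12321 = -617528520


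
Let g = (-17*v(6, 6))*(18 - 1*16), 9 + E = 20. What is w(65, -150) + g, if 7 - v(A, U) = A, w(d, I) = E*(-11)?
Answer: -155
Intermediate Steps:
E = 11 (E = -9 + 20 = 11)
w(d, I) = -121 (w(d, I) = 11*(-11) = -121)
v(A, U) = 7 - A
g = -34 (g = (-17*(7 - 1*6))*(18 - 1*16) = (-17*(7 - 6))*(18 - 16) = -17*1*2 = -17*2 = -34)
w(65, -150) + g = -121 - 34 = -155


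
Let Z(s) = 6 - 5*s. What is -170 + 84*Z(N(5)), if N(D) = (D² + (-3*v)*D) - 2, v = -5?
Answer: -40826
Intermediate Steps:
N(D) = -2 + D² + 15*D (N(D) = (D² + (-3*(-5))*D) - 2 = (D² + 15*D) - 2 = -2 + D² + 15*D)
-170 + 84*Z(N(5)) = -170 + 84*(6 - 5*(-2 + 5² + 15*5)) = -170 + 84*(6 - 5*(-2 + 25 + 75)) = -170 + 84*(6 - 5*98) = -170 + 84*(6 - 490) = -170 + 84*(-484) = -170 - 40656 = -40826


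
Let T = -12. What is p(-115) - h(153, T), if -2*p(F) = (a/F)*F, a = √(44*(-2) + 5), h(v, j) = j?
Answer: 12 - I*√83/2 ≈ 12.0 - 4.5552*I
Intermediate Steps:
a = I*√83 (a = √(-88 + 5) = √(-83) = I*√83 ≈ 9.1104*I)
p(F) = -I*√83/2 (p(F) = -(I*√83)/F*F/2 = -I*√83/F*F/2 = -I*√83/2)
p(-115) - h(153, T) = -I*√83/2 - 1*(-12) = -I*√83/2 + 12 = 12 - I*√83/2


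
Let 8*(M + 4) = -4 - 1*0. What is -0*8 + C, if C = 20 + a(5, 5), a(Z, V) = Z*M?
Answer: -5/2 ≈ -2.5000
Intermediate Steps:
M = -9/2 (M = -4 + (-4 - 1*0)/8 = -4 + (-4 + 0)/8 = -4 + (⅛)*(-4) = -4 - ½ = -9/2 ≈ -4.5000)
a(Z, V) = -9*Z/2 (a(Z, V) = Z*(-9/2) = -9*Z/2)
C = -5/2 (C = 20 - 9/2*5 = 20 - 45/2 = -5/2 ≈ -2.5000)
-0*8 + C = -0*8 - 5/2 = -36*0 - 5/2 = 0 - 5/2 = -5/2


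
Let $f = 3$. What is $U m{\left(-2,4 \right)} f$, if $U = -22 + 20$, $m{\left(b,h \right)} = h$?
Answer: $-24$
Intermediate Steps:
$U = -2$
$U m{\left(-2,4 \right)} f = \left(-2\right) 4 \cdot 3 = \left(-8\right) 3 = -24$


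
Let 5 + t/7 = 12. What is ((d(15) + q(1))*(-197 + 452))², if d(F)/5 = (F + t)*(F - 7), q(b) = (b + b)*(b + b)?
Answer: 427480592400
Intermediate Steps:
t = 49 (t = -35 + 7*12 = -35 + 84 = 49)
q(b) = 4*b² (q(b) = (2*b)*(2*b) = 4*b²)
d(F) = 5*(-7 + F)*(49 + F) (d(F) = 5*((F + 49)*(F - 7)) = 5*((49 + F)*(-7 + F)) = 5*((-7 + F)*(49 + F)) = 5*(-7 + F)*(49 + F))
((d(15) + q(1))*(-197 + 452))² = (((-1715 + 5*15² + 210*15) + 4*1²)*(-197 + 452))² = (((-1715 + 5*225 + 3150) + 4*1)*255)² = (((-1715 + 1125 + 3150) + 4)*255)² = ((2560 + 4)*255)² = (2564*255)² = 653820² = 427480592400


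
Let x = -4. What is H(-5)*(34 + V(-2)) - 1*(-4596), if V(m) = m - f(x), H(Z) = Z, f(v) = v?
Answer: 4416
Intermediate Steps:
V(m) = 4 + m (V(m) = m - 1*(-4) = m + 4 = 4 + m)
H(-5)*(34 + V(-2)) - 1*(-4596) = -5*(34 + (4 - 2)) - 1*(-4596) = -5*(34 + 2) + 4596 = -5*36 + 4596 = -180 + 4596 = 4416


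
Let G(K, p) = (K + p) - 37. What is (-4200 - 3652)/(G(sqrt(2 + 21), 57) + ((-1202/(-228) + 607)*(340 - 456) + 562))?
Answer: 1797044650752/16121573993497 + 25511148*sqrt(23)/16121573993497 ≈ 0.11148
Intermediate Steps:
G(K, p) = -37 + K + p
(-4200 - 3652)/(G(sqrt(2 + 21), 57) + ((-1202/(-228) + 607)*(340 - 456) + 562)) = (-4200 - 3652)/((-37 + sqrt(2 + 21) + 57) + ((-1202/(-228) + 607)*(340 - 456) + 562)) = -7852/((-37 + sqrt(23) + 57) + ((-1202*(-1/228) + 607)*(-116) + 562)) = -7852/((20 + sqrt(23)) + ((601/114 + 607)*(-116) + 562)) = -7852/((20 + sqrt(23)) + ((69799/114)*(-116) + 562)) = -7852/((20 + sqrt(23)) + (-4048342/57 + 562)) = -7852/((20 + sqrt(23)) - 4016308/57) = -7852/(-4015168/57 + sqrt(23))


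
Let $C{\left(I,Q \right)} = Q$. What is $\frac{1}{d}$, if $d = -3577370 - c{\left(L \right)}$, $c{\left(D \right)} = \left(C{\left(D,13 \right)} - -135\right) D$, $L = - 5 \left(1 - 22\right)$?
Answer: $- \frac{1}{3592910} \approx -2.7833 \cdot 10^{-7}$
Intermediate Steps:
$L = 105$ ($L = \left(-5\right) \left(-21\right) = 105$)
$c{\left(D \right)} = 148 D$ ($c{\left(D \right)} = \left(13 - -135\right) D = \left(13 + 135\right) D = 148 D$)
$d = -3592910$ ($d = -3577370 - 148 \cdot 105 = -3577370 - 15540 = -3592910$)
$\frac{1}{d} = \frac{1}{-3592910} = - \frac{1}{3592910}$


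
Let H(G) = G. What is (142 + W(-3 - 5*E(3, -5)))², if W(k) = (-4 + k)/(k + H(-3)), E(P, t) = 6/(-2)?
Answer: 1653796/81 ≈ 20417.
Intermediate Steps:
E(P, t) = -3 (E(P, t) = 6*(-½) = -3)
W(k) = (-4 + k)/(-3 + k) (W(k) = (-4 + k)/(k - 3) = (-4 + k)/(-3 + k))
(142 + W(-3 - 5*E(3, -5)))² = (142 + (-4 + (-3 - 5*(-3)))/(-3 + (-3 - 5*(-3))))² = (142 + (-4 + (-3 + 15))/(-3 + (-3 + 15)))² = (142 + (-4 + 12)/(-3 + 12))² = (142 + 8/9)² = (1286/9)² = 1653796/81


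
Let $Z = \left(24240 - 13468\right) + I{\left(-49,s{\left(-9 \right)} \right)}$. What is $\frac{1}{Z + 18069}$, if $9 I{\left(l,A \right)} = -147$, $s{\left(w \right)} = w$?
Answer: $\frac{3}{86474} \approx 3.4693 \cdot 10^{-5}$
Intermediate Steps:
$I{\left(l,A \right)} = - \frac{49}{3}$ ($I{\left(l,A \right)} = \frac{1}{9} \left(-147\right) = - \frac{49}{3}$)
$Z = \frac{32267}{3}$ ($Z = \left(24240 - 13468\right) - \frac{49}{3} = 10772 - \frac{49}{3} = \frac{32267}{3} \approx 10756.0$)
$\frac{1}{Z + 18069} = \frac{1}{\frac{32267}{3} + 18069} = \frac{1}{\frac{86474}{3}} = \frac{3}{86474}$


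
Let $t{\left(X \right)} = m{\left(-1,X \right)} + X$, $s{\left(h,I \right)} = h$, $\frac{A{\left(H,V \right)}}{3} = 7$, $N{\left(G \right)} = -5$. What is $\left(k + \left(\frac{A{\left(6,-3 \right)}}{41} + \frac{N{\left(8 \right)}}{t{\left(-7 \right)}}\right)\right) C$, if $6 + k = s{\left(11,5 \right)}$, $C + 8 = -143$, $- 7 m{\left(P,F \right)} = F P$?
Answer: $- \frac{303963}{328} \approx -926.72$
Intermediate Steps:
$m{\left(P,F \right)} = - \frac{F P}{7}$
$A{\left(H,V \right)} = 21$ ($A{\left(H,V \right)} = 3 \cdot 7 = 21$)
$C = -151$ ($C = -8 - 143 = -151$)
$k = 5$ ($k = -6 + 11 = 5$)
$t{\left(X \right)} = \frac{8 X}{7}$ ($t{\left(X \right)} = \left(- \frac{1}{7}\right) X \left(-1\right) + X = \frac{X}{7} + X = \frac{8 X}{7}$)
$\left(k + \left(\frac{A{\left(6,-3 \right)}}{41} + \frac{N{\left(8 \right)}}{t{\left(-7 \right)}}\right)\right) C = \left(5 + \left(\frac{21}{41} - \frac{5}{\frac{8}{7} \left(-7\right)}\right)\right) \left(-151\right) = \left(5 + \left(21 \cdot \frac{1}{41} - \frac{5}{-8}\right)\right) \left(-151\right) = \left(5 + \left(\frac{21}{41} - - \frac{5}{8}\right)\right) \left(-151\right) = \left(5 + \left(\frac{21}{41} + \frac{5}{8}\right)\right) \left(-151\right) = \left(5 + \frac{373}{328}\right) \left(-151\right) = \frac{2013}{328} \left(-151\right) = - \frac{303963}{328}$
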